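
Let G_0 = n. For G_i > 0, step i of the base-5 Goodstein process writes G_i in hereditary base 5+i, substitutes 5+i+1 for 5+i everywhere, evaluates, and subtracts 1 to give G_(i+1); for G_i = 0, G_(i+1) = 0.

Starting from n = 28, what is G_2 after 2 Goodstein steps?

50

base 5: 28 = 5^2 + 3; at 6: 6^2 + 3 = 39; next = 38
base 6: 38 = 6^2 + 2; at 7: 7^2 + 2 = 51; next = 50
base 7: 50 = 7^2 + 1; at 8: 8^2 + 1 = 65; next = 64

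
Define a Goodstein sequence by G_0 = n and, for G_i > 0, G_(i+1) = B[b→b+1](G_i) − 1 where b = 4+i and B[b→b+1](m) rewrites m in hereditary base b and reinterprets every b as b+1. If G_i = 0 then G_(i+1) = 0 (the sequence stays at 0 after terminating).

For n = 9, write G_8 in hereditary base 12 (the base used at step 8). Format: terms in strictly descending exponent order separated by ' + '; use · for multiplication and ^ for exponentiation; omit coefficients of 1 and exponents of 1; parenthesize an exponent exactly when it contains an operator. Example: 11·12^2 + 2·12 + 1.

i=0: 9 = 2·4 + 1 (b=4); 4→5: 2·5 + 1 = 11; 11−1 = 10
i=1: 10 = 2·5 (b=5); 5→6: 2·6 = 12; 12−1 = 11
i=2: 11 = 6 + 5 (b=6); 6→7: 7 + 5 = 12; 12−1 = 11
i=3: 11 = 7 + 4 (b=7); 7→8: 8 + 4 = 12; 12−1 = 11
i=4: 11 = 8 + 3 (b=8); 8→9: 9 + 3 = 12; 12−1 = 11
i=5: 11 = 9 + 2 (b=9); 9→10: 10 + 2 = 12; 12−1 = 11
i=6: 11 = 10 + 1 (b=10); 10→11: 11 + 1 = 12; 12−1 = 11
i=7: 11 = 11 (b=11); 11→12: 12 = 12; 12−1 = 11

11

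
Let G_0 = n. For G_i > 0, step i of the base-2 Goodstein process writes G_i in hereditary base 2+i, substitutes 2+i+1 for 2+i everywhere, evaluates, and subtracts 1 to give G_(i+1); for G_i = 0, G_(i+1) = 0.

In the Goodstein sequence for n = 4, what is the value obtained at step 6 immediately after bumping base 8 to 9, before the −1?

base 2: 4 = 2^2; at 3: 3^3 = 27; next = 26
base 3: 26 = 2·3^2 + 2·3 + 2; at 4: 2·4^2 + 2·4 + 2 = 42; next = 41
base 4: 41 = 2·4^2 + 2·4 + 1; at 5: 2·5^2 + 2·5 + 1 = 61; next = 60
base 5: 60 = 2·5^2 + 2·5; at 6: 2·6^2 + 2·6 = 84; next = 83
base 6: 83 = 2·6^2 + 6 + 5; at 7: 2·7^2 + 7 + 5 = 110; next = 109
base 7: 109 = 2·7^2 + 7 + 4; at 8: 2·8^2 + 8 + 4 = 140; next = 139

174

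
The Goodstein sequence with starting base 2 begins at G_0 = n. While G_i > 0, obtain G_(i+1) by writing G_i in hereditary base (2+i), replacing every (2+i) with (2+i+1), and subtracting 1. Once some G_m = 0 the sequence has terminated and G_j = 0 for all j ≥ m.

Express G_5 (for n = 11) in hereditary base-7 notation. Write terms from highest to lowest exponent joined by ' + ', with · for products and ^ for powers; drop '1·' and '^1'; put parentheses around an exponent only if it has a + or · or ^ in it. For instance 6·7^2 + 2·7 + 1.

7^(7 + 1)

base 2: 11 = 2^(2 + 1) + 2 + 1; at 3: 3^(3 + 1) + 3 + 1 = 85; next = 84
base 3: 84 = 3^(3 + 1) + 3; at 4: 4^(4 + 1) + 4 = 1028; next = 1027
base 4: 1027 = 4^(4 + 1) + 3; at 5: 5^(5 + 1) + 3 = 15628; next = 15627
base 5: 15627 = 5^(5 + 1) + 2; at 6: 6^(6 + 1) + 2 = 279938; next = 279937
base 6: 279937 = 6^(6 + 1) + 1; at 7: 7^(7 + 1) + 1 = 5764802; next = 5764801
base 7: 5764801 = 7^(7 + 1); at 8: 8^(8 + 1) = 134217728; next = 134217727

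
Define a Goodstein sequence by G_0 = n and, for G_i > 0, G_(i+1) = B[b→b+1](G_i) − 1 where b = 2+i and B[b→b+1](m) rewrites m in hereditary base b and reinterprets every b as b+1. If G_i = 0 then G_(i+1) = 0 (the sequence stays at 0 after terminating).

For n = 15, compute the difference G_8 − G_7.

G_0 = 15. HB_2(15) = 2^(2 + 1) + 2^2 + 2 + 1. Bump = 112. G_1 = 111.
G_1 = 111. HB_3(111) = 3^(3 + 1) + 3^3 + 3. Bump = 1284. G_2 = 1283.
G_2 = 1283. HB_4(1283) = 4^(4 + 1) + 4^4 + 3. Bump = 18753. G_3 = 18752.
G_3 = 18752. HB_5(18752) = 5^(5 + 1) + 5^5 + 2. Bump = 326594. G_4 = 326593.
G_4 = 326593. HB_6(326593) = 6^(6 + 1) + 6^6 + 1. Bump = 6588345. G_5 = 6588344.
G_5 = 6588344. HB_7(6588344) = 7^(7 + 1) + 7^7. Bump = 150994944. G_6 = 150994943.
G_6 = 150994943. HB_8(150994943) = 8^(8 + 1) + 7·8^7 + 7·8^6 + 7·8^5 + 7·8^4 + 7·8^3 + 7·8^2 + 7·8 + 7. Bump = 3524450281. G_7 = 3524450280.
G_7 = 3524450280. HB_9(3524450280) = 9^(9 + 1) + 7·9^7 + 7·9^6 + 7·9^5 + 7·9^4 + 7·9^3 + 7·9^2 + 7·9 + 6. Bump = 100077777776. G_8 = 100077777775.

96553327495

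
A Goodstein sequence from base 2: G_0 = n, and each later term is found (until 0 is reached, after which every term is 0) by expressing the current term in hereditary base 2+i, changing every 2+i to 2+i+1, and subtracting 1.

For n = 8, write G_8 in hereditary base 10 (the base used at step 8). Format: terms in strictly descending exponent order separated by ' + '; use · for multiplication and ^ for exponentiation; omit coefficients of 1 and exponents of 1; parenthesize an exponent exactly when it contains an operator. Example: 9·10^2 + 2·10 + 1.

2·10^10 + 2·10^2 + 10 + 1

base 2: 8 = 2^(2 + 1); at 3: 3^(3 + 1) = 81; next = 80
base 3: 80 = 2·3^3 + 2·3^2 + 2·3 + 2; at 4: 2·4^4 + 2·4^2 + 2·4 + 2 = 554; next = 553
base 4: 553 = 2·4^4 + 2·4^2 + 2·4 + 1; at 5: 2·5^5 + 2·5^2 + 2·5 + 1 = 6311; next = 6310
base 5: 6310 = 2·5^5 + 2·5^2 + 2·5; at 6: 2·6^6 + 2·6^2 + 2·6 = 93396; next = 93395
base 6: 93395 = 2·6^6 + 2·6^2 + 6 + 5; at 7: 2·7^7 + 2·7^2 + 7 + 5 = 1647196; next = 1647195
base 7: 1647195 = 2·7^7 + 2·7^2 + 7 + 4; at 8: 2·8^8 + 2·8^2 + 8 + 4 = 33554572; next = 33554571
base 8: 33554571 = 2·8^8 + 2·8^2 + 8 + 3; at 9: 2·9^9 + 2·9^2 + 9 + 3 = 774841152; next = 774841151
base 9: 774841151 = 2·9^9 + 2·9^2 + 9 + 2; at 10: 2·10^10 + 2·10^2 + 10 + 2 = 20000000212; next = 20000000211
base 10: 20000000211 = 2·10^10 + 2·10^2 + 10 + 1; at 11: 2·11^11 + 2·11^2 + 11 + 1 = 570623341476; next = 570623341475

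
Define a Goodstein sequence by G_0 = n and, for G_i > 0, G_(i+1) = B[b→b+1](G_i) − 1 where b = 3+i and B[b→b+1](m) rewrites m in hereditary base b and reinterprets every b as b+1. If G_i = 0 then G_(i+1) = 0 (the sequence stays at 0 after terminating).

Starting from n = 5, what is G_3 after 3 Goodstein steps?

G_0 = 5. HB_3(5) = 3 + 2. Bump = 6. G_1 = 5.
G_1 = 5. HB_4(5) = 4 + 1. Bump = 6. G_2 = 5.
G_2 = 5. HB_5(5) = 5. Bump = 6. G_3 = 5.
G_3 = 5. HB_6(5) = 5. Bump = 5. G_4 = 4.

5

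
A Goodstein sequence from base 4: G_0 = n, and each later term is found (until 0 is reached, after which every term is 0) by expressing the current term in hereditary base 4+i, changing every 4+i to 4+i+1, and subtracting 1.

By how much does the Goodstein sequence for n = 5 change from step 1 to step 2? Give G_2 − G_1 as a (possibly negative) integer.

0

(0) 5|_4 = 4 + 1 ↦ 5 + 1|_5 = 6 ⇒ 5
(1) 5|_5 = 5 ↦ 6|_6 = 6 ⇒ 5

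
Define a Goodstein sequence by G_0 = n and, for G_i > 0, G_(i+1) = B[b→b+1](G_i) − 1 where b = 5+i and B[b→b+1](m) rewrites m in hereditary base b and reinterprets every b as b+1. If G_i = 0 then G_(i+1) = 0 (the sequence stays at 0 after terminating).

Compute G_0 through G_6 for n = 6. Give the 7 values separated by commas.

6, 6, 6, 5, 4, 3, 2

base 5: 6 = 5 + 1; at 6: 6 + 1 = 7; next = 6
base 6: 6 = 6; at 7: 7 = 7; next = 6
base 7: 6 = 6; at 8: 6 = 6; next = 5
base 8: 5 = 5; at 9: 5 = 5; next = 4
base 9: 4 = 4; at 10: 4 = 4; next = 3
base 10: 3 = 3; at 11: 3 = 3; next = 2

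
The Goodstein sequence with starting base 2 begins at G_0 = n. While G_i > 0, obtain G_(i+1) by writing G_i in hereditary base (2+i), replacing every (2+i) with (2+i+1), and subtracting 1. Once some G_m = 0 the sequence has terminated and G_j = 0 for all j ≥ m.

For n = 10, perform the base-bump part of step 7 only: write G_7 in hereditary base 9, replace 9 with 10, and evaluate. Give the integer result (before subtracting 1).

i=0: 10 = 2^(2 + 1) + 2 (b=2); 2→3: 3^(3 + 1) + 3 = 84; 84−1 = 83
i=1: 83 = 3^(3 + 1) + 2 (b=3); 3→4: 4^(4 + 1) + 2 = 1026; 1026−1 = 1025
i=2: 1025 = 4^(4 + 1) + 1 (b=4); 4→5: 5^(5 + 1) + 1 = 15626; 15626−1 = 15625
i=3: 15625 = 5^(5 + 1) (b=5); 5→6: 6^(6 + 1) = 279936; 279936−1 = 279935
i=4: 279935 = 5·6^6 + 5·6^5 + 5·6^4 + 5·6^3 + 5·6^2 + 5·6 + 5 (b=6); 6→7: 5·7^7 + 5·7^5 + 5·7^4 + 5·7^3 + 5·7^2 + 5·7 + 5 = 4215755; 4215755−1 = 4215754
i=5: 4215754 = 5·7^7 + 5·7^5 + 5·7^4 + 5·7^3 + 5·7^2 + 5·7 + 4 (b=7); 7→8: 5·8^8 + 5·8^5 + 5·8^4 + 5·8^3 + 5·8^2 + 5·8 + 4 = 84073324; 84073324−1 = 84073323
i=6: 84073323 = 5·8^8 + 5·8^5 + 5·8^4 + 5·8^3 + 5·8^2 + 5·8 + 3 (b=8); 8→9: 5·9^9 + 5·9^5 + 5·9^4 + 5·9^3 + 5·9^2 + 5·9 + 3 = 1937434593; 1937434593−1 = 1937434592
i=7: 1937434592 = 5·9^9 + 5·9^5 + 5·9^4 + 5·9^3 + 5·9^2 + 5·9 + 2 (b=9); 9→10: 5·10^10 + 5·10^5 + 5·10^4 + 5·10^3 + 5·10^2 + 5·10 + 2 = 50000555552; 50000555552−1 = 50000555551

50000555552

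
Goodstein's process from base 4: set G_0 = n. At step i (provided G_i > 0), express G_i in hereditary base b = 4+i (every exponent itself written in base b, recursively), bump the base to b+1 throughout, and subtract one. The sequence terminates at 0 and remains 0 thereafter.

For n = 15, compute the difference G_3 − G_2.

2

step 0: 15 = 3·4 + 3; sub 5 for 4: 3·5 + 3; = 18; G_1 = 18−1 = 17
step 1: 17 = 3·5 + 2; sub 6 for 5: 3·6 + 2; = 20; G_2 = 20−1 = 19
step 2: 19 = 3·6 + 1; sub 7 for 6: 3·7 + 1; = 22; G_3 = 22−1 = 21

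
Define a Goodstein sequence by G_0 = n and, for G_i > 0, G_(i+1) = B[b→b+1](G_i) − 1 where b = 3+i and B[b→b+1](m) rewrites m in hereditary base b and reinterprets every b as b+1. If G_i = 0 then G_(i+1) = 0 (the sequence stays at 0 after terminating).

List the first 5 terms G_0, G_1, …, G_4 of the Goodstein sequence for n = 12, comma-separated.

[0] 12 ≡ 3^2 + 3 (base 3). Lift 4: 20. −1: 19.
[1] 19 ≡ 4^2 + 3 (base 4). Lift 5: 28. −1: 27.
[2] 27 ≡ 5^2 + 2 (base 5). Lift 6: 38. −1: 37.
[3] 37 ≡ 6^2 + 1 (base 6). Lift 7: 50. −1: 49.

12, 19, 27, 37, 49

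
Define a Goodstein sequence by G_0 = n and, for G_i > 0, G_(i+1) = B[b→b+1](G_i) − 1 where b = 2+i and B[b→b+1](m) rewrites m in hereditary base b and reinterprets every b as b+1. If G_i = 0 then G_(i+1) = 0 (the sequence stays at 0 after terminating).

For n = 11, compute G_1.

[0] 11 ≡ 2^(2 + 1) + 2 + 1 (base 2). Lift 3: 85. −1: 84.
[1] 84 ≡ 3^(3 + 1) + 3 (base 3). Lift 4: 1028. −1: 1027.

84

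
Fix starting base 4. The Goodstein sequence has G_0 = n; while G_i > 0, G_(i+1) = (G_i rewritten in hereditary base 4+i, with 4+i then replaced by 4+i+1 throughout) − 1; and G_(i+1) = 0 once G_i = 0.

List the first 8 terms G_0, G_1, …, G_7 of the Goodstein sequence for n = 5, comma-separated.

5, 5, 5, 4, 3, 2, 1, 0

[0] 5 ≡ 4 + 1 (base 4). Lift 5: 6. −1: 5.
[1] 5 ≡ 5 (base 5). Lift 6: 6. −1: 5.
[2] 5 ≡ 5 (base 6). Lift 7: 5. −1: 4.
[3] 4 ≡ 4 (base 7). Lift 8: 4. −1: 3.
[4] 3 ≡ 3 (base 8). Lift 9: 3. −1: 2.
[5] 2 ≡ 2 (base 9). Lift 10: 2. −1: 1.
[6] 1 ≡ 1 (base 10). Lift 11: 1. −1: 0.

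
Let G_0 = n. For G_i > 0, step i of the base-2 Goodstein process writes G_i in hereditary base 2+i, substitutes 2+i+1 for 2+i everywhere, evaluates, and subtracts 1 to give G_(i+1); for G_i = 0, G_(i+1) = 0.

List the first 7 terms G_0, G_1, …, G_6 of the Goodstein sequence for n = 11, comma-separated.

11, 84, 1027, 15627, 279937, 5764801, 134217727

G_0=11  [base 2] 2^(2 + 1) + 2 + 1  →[2↦3]→  3^(3 + 1) + 3 + 1 = 85  −1 ⇒ G_1=84
G_1=84  [base 3] 3^(3 + 1) + 3  →[3↦4]→  4^(4 + 1) + 4 = 1028  −1 ⇒ G_2=1027
G_2=1027  [base 4] 4^(4 + 1) + 3  →[4↦5]→  5^(5 + 1) + 3 = 15628  −1 ⇒ G_3=15627
G_3=15627  [base 5] 5^(5 + 1) + 2  →[5↦6]→  6^(6 + 1) + 2 = 279938  −1 ⇒ G_4=279937
G_4=279937  [base 6] 6^(6 + 1) + 1  →[6↦7]→  7^(7 + 1) + 1 = 5764802  −1 ⇒ G_5=5764801
G_5=5764801  [base 7] 7^(7 + 1)  →[7↦8]→  8^(8 + 1) = 134217728  −1 ⇒ G_6=134217727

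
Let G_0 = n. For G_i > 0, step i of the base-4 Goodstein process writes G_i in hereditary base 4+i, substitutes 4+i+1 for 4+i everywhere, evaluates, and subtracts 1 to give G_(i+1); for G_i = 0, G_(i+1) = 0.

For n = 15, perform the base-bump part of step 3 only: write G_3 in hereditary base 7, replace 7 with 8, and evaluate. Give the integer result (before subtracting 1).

G_0=15  [base 4] 3·4 + 3  →[4↦5]→  3·5 + 3 = 18  −1 ⇒ G_1=17
G_1=17  [base 5] 3·5 + 2  →[5↦6]→  3·6 + 2 = 20  −1 ⇒ G_2=19
G_2=19  [base 6] 3·6 + 1  →[6↦7]→  3·7 + 1 = 22  −1 ⇒ G_3=21
G_3=21  [base 7] 3·7  →[7↦8]→  3·8 = 24  −1 ⇒ G_4=23

24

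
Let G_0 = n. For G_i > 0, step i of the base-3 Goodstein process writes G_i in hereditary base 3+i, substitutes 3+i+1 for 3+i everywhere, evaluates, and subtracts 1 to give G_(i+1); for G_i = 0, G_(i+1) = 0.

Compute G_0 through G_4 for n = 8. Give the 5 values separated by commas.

8, 9, 10, 11, 11

G_0 = 8. HB_3(8) = 2·3 + 2. Bump = 10. G_1 = 9.
G_1 = 9. HB_4(9) = 2·4 + 1. Bump = 11. G_2 = 10.
G_2 = 10. HB_5(10) = 2·5. Bump = 12. G_3 = 11.
G_3 = 11. HB_6(11) = 6 + 5. Bump = 12. G_4 = 11.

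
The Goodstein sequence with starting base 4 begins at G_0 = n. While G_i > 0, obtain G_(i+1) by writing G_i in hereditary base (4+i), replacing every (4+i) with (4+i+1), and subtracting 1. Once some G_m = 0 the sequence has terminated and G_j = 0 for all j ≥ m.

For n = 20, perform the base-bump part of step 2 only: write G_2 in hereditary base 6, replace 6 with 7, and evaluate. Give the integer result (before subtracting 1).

step 0: 20 = 4^2 + 4; sub 5 for 4: 5^2 + 5; = 30; G_1 = 30−1 = 29
step 1: 29 = 5^2 + 4; sub 6 for 5: 6^2 + 4; = 40; G_2 = 40−1 = 39
step 2: 39 = 6^2 + 3; sub 7 for 6: 7^2 + 3; = 52; G_3 = 52−1 = 51

52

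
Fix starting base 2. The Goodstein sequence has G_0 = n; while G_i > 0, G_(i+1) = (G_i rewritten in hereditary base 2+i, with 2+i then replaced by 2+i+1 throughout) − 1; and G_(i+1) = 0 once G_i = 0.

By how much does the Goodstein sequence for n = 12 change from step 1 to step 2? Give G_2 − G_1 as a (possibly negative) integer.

958

(0) 12|_2 = 2^(2 + 1) + 2^2 ↦ 3^(3 + 1) + 3^3|_3 = 108 ⇒ 107
(1) 107|_3 = 3^(3 + 1) + 2·3^2 + 2·3 + 2 ↦ 4^(4 + 1) + 2·4^2 + 2·4 + 2|_4 = 1066 ⇒ 1065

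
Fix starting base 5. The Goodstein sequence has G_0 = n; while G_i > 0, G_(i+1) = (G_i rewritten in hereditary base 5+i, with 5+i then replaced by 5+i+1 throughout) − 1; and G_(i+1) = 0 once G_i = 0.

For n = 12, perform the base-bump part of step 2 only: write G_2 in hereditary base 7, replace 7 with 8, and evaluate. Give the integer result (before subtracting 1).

G_0 = 12. HB_5(12) = 2·5 + 2. Bump = 14. G_1 = 13.
G_1 = 13. HB_6(13) = 2·6 + 1. Bump = 15. G_2 = 14.

16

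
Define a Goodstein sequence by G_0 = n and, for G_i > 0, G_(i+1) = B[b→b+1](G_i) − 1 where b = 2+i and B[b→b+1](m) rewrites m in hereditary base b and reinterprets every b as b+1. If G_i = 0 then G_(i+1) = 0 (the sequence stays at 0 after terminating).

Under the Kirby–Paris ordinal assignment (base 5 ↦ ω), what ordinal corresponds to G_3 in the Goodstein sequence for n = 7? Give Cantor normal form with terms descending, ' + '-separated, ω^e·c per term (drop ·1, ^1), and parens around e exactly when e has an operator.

[0] 7 ≡ 2^2 + 2 + 1 (base 2). Lift 3: 31. −1: 30.
[1] 30 ≡ 3^3 + 3 (base 3). Lift 4: 260. −1: 259.
[2] 259 ≡ 4^4 + 3 (base 4). Lift 5: 3128. −1: 3127.
[3] 3127 ≡ 5^5 + 2 (base 5). Lift 6: 46658. −1: 46657.

ω^ω + 2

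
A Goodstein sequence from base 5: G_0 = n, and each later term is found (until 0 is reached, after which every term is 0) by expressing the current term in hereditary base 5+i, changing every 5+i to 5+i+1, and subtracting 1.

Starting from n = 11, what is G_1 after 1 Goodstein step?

[0] 11 ≡ 2·5 + 1 (base 5). Lift 6: 13. −1: 12.
[1] 12 ≡ 2·6 (base 6). Lift 7: 14. −1: 13.

12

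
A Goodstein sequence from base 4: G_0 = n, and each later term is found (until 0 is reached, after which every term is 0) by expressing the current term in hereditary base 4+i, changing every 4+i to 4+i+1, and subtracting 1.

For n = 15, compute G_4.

23

(0) 15|_4 = 3·4 + 3 ↦ 3·5 + 3|_5 = 18 ⇒ 17
(1) 17|_5 = 3·5 + 2 ↦ 3·6 + 2|_6 = 20 ⇒ 19
(2) 19|_6 = 3·6 + 1 ↦ 3·7 + 1|_7 = 22 ⇒ 21
(3) 21|_7 = 3·7 ↦ 3·8|_8 = 24 ⇒ 23
(4) 23|_8 = 2·8 + 7 ↦ 2·9 + 7|_9 = 25 ⇒ 24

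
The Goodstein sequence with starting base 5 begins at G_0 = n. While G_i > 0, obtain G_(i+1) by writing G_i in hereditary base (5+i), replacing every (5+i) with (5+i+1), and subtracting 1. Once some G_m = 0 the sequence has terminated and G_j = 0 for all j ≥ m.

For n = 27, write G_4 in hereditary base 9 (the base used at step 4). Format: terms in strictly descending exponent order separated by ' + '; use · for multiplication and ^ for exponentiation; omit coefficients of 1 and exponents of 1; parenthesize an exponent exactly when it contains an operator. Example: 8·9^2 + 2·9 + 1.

7·9 + 6

base 5: 27 = 5^2 + 2; at 6: 6^2 + 2 = 38; next = 37
base 6: 37 = 6^2 + 1; at 7: 7^2 + 1 = 50; next = 49
base 7: 49 = 7^2; at 8: 8^2 = 64; next = 63
base 8: 63 = 7·8 + 7; at 9: 7·9 + 7 = 70; next = 69
base 9: 69 = 7·9 + 6; at 10: 7·10 + 6 = 76; next = 75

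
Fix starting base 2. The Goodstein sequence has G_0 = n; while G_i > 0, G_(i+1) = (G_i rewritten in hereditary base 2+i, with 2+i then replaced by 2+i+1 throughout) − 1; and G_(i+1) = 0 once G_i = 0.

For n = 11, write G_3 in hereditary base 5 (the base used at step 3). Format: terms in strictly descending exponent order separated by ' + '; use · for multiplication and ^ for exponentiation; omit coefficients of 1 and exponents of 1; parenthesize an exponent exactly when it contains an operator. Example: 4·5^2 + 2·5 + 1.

5^(5 + 1) + 2

base 2: 11 = 2^(2 + 1) + 2 + 1; at 3: 3^(3 + 1) + 3 + 1 = 85; next = 84
base 3: 84 = 3^(3 + 1) + 3; at 4: 4^(4 + 1) + 4 = 1028; next = 1027
base 4: 1027 = 4^(4 + 1) + 3; at 5: 5^(5 + 1) + 3 = 15628; next = 15627
base 5: 15627 = 5^(5 + 1) + 2; at 6: 6^(6 + 1) + 2 = 279938; next = 279937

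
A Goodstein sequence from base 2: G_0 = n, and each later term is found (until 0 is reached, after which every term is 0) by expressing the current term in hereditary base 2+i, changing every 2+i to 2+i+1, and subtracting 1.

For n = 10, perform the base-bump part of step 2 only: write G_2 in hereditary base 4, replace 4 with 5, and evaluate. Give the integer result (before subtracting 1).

(0) 10|_2 = 2^(2 + 1) + 2 ↦ 3^(3 + 1) + 3|_3 = 84 ⇒ 83
(1) 83|_3 = 3^(3 + 1) + 2 ↦ 4^(4 + 1) + 2|_4 = 1026 ⇒ 1025
(2) 1025|_4 = 4^(4 + 1) + 1 ↦ 5^(5 + 1) + 1|_5 = 15626 ⇒ 15625

15626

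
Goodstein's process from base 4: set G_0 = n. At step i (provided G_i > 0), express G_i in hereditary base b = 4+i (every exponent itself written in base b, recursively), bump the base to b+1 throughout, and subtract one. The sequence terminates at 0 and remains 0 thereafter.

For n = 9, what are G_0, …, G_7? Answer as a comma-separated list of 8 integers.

9, 10, 11, 11, 11, 11, 11, 11

[0] 9 ≡ 2·4 + 1 (base 4). Lift 5: 11. −1: 10.
[1] 10 ≡ 2·5 (base 5). Lift 6: 12. −1: 11.
[2] 11 ≡ 6 + 5 (base 6). Lift 7: 12. −1: 11.
[3] 11 ≡ 7 + 4 (base 7). Lift 8: 12. −1: 11.
[4] 11 ≡ 8 + 3 (base 8). Lift 9: 12. −1: 11.
[5] 11 ≡ 9 + 2 (base 9). Lift 10: 12. −1: 11.
[6] 11 ≡ 10 + 1 (base 10). Lift 11: 12. −1: 11.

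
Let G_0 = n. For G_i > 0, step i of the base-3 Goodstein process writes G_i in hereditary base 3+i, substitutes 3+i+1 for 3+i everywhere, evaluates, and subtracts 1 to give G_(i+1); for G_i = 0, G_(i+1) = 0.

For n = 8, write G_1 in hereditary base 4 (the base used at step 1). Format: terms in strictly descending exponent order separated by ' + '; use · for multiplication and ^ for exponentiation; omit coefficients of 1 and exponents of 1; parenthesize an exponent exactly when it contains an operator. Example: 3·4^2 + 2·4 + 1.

base 3: 8 = 2·3 + 2; at 4: 2·4 + 2 = 10; next = 9
base 4: 9 = 2·4 + 1; at 5: 2·5 + 1 = 11; next = 10

2·4 + 1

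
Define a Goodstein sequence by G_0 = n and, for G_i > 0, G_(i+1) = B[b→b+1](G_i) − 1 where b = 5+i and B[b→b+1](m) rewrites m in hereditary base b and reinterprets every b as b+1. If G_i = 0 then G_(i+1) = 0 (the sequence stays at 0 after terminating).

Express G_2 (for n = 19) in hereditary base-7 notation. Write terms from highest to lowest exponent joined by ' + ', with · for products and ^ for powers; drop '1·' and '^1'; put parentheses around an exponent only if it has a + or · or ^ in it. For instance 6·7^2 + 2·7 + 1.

3·7 + 2

G_0=19  [base 5] 3·5 + 4  →[5↦6]→  3·6 + 4 = 22  −1 ⇒ G_1=21
G_1=21  [base 6] 3·6 + 3  →[6↦7]→  3·7 + 3 = 24  −1 ⇒ G_2=23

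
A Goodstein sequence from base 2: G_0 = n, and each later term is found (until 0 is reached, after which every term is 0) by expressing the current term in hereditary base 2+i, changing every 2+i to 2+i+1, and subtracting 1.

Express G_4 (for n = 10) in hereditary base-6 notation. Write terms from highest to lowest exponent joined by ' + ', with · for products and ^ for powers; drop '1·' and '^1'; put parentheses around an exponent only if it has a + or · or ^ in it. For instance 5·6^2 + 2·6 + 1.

5·6^6 + 5·6^5 + 5·6^4 + 5·6^3 + 5·6^2 + 5·6 + 5

[0] 10 ≡ 2^(2 + 1) + 2 (base 2). Lift 3: 84. −1: 83.
[1] 83 ≡ 3^(3 + 1) + 2 (base 3). Lift 4: 1026. −1: 1025.
[2] 1025 ≡ 4^(4 + 1) + 1 (base 4). Lift 5: 15626. −1: 15625.
[3] 15625 ≡ 5^(5 + 1) (base 5). Lift 6: 279936. −1: 279935.
[4] 279935 ≡ 5·6^6 + 5·6^5 + 5·6^4 + 5·6^3 + 5·6^2 + 5·6 + 5 (base 6). Lift 7: 4215755. −1: 4215754.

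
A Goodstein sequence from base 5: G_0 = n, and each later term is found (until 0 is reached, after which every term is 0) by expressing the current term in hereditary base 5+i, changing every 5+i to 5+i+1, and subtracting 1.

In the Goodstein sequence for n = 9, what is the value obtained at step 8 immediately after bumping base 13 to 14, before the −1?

6

9 —HB5→ 5 + 4 —bump→ 6 + 4 = 10 —(−1)→ 9
9 —HB6→ 6 + 3 —bump→ 7 + 3 = 10 —(−1)→ 9
9 —HB7→ 7 + 2 —bump→ 8 + 2 = 10 —(−1)→ 9
9 —HB8→ 8 + 1 —bump→ 9 + 1 = 10 —(−1)→ 9
9 —HB9→ 9 —bump→ 10 = 10 —(−1)→ 9
9 —HB10→ 9 —bump→ 9 = 9 —(−1)→ 8
8 —HB11→ 8 —bump→ 8 = 8 —(−1)→ 7
7 —HB12→ 7 —bump→ 7 = 7 —(−1)→ 6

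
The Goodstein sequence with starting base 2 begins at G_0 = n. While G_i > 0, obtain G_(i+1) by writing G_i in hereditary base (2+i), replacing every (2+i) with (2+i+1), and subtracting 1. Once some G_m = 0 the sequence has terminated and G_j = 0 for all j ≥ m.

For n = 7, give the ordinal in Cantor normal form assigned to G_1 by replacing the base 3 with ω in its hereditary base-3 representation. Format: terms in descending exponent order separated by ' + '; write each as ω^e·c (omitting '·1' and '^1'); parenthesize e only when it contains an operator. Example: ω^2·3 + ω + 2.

ω^ω + ω

G_0 = 7. HB_2(7) = 2^2 + 2 + 1. Bump = 31. G_1 = 30.
G_1 = 30. HB_3(30) = 3^3 + 3. Bump = 260. G_2 = 259.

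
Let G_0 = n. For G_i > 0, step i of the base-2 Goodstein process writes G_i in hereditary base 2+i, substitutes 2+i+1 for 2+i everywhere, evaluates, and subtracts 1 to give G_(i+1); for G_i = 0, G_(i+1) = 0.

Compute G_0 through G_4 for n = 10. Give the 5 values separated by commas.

(0) 10|_2 = 2^(2 + 1) + 2 ↦ 3^(3 + 1) + 3|_3 = 84 ⇒ 83
(1) 83|_3 = 3^(3 + 1) + 2 ↦ 4^(4 + 1) + 2|_4 = 1026 ⇒ 1025
(2) 1025|_4 = 4^(4 + 1) + 1 ↦ 5^(5 + 1) + 1|_5 = 15626 ⇒ 15625
(3) 15625|_5 = 5^(5 + 1) ↦ 6^(6 + 1)|_6 = 279936 ⇒ 279935

10, 83, 1025, 15625, 279935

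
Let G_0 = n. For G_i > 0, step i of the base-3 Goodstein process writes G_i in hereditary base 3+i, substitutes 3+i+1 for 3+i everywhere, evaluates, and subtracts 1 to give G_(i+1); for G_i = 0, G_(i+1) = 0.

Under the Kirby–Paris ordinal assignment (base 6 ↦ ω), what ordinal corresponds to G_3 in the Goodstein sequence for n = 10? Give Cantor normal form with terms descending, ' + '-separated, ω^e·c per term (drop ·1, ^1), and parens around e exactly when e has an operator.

ω·4 + 3

(0) 10|_3 = 3^2 + 1 ↦ 4^2 + 1|_4 = 17 ⇒ 16
(1) 16|_4 = 4^2 ↦ 5^2|_5 = 25 ⇒ 24
(2) 24|_5 = 4·5 + 4 ↦ 4·6 + 4|_6 = 28 ⇒ 27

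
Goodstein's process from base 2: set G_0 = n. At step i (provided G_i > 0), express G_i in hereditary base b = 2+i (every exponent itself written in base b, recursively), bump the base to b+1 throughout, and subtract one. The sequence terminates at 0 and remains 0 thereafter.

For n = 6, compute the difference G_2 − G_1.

G_0 = 6. HB_2(6) = 2^2 + 2. Bump = 30. G_1 = 29.
G_1 = 29. HB_3(29) = 3^3 + 2. Bump = 258. G_2 = 257.

228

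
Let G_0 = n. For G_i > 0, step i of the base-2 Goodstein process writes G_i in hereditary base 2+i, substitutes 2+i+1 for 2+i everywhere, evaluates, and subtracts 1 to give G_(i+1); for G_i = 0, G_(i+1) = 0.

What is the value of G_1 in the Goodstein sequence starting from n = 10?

83

step 0: 10 = 2^(2 + 1) + 2; sub 3 for 2: 3^(3 + 1) + 3; = 84; G_1 = 84−1 = 83
step 1: 83 = 3^(3 + 1) + 2; sub 4 for 3: 4^(4 + 1) + 2; = 1026; G_2 = 1026−1 = 1025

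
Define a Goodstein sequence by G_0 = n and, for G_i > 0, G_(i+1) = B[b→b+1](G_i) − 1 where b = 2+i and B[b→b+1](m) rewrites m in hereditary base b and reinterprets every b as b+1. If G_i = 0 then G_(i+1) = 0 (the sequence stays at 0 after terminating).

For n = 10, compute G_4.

279935

G_0=10  [base 2] 2^(2 + 1) + 2  →[2↦3]→  3^(3 + 1) + 3 = 84  −1 ⇒ G_1=83
G_1=83  [base 3] 3^(3 + 1) + 2  →[3↦4]→  4^(4 + 1) + 2 = 1026  −1 ⇒ G_2=1025
G_2=1025  [base 4] 4^(4 + 1) + 1  →[4↦5]→  5^(5 + 1) + 1 = 15626  −1 ⇒ G_3=15625
G_3=15625  [base 5] 5^(5 + 1)  →[5↦6]→  6^(6 + 1) = 279936  −1 ⇒ G_4=279935
G_4=279935  [base 6] 5·6^6 + 5·6^5 + 5·6^4 + 5·6^3 + 5·6^2 + 5·6 + 5  →[6↦7]→  5·7^7 + 5·7^5 + 5·7^4 + 5·7^3 + 5·7^2 + 5·7 + 5 = 4215755  −1 ⇒ G_5=4215754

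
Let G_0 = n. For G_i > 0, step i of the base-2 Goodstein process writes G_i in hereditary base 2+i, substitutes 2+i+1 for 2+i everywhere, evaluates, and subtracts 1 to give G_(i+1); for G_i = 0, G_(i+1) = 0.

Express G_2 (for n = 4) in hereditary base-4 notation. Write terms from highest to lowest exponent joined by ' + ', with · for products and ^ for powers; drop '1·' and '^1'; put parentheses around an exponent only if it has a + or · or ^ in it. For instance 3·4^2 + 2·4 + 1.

2·4^2 + 2·4 + 1

4 —HB2→ 2^2 —bump→ 3^3 = 27 —(−1)→ 26
26 —HB3→ 2·3^2 + 2·3 + 2 —bump→ 2·4^2 + 2·4 + 2 = 42 —(−1)→ 41
41 —HB4→ 2·4^2 + 2·4 + 1 —bump→ 2·5^2 + 2·5 + 1 = 61 —(−1)→ 60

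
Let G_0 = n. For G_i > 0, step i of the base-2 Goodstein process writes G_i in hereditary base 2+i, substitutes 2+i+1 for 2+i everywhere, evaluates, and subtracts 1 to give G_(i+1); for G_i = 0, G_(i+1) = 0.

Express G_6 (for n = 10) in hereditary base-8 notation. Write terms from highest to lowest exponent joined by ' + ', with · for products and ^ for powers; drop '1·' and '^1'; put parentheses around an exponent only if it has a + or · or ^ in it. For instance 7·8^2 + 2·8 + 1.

i=0: 10 = 2^(2 + 1) + 2 (b=2); 2→3: 3^(3 + 1) + 3 = 84; 84−1 = 83
i=1: 83 = 3^(3 + 1) + 2 (b=3); 3→4: 4^(4 + 1) + 2 = 1026; 1026−1 = 1025
i=2: 1025 = 4^(4 + 1) + 1 (b=4); 4→5: 5^(5 + 1) + 1 = 15626; 15626−1 = 15625
i=3: 15625 = 5^(5 + 1) (b=5); 5→6: 6^(6 + 1) = 279936; 279936−1 = 279935
i=4: 279935 = 5·6^6 + 5·6^5 + 5·6^4 + 5·6^3 + 5·6^2 + 5·6 + 5 (b=6); 6→7: 5·7^7 + 5·7^5 + 5·7^4 + 5·7^3 + 5·7^2 + 5·7 + 5 = 4215755; 4215755−1 = 4215754
i=5: 4215754 = 5·7^7 + 5·7^5 + 5·7^4 + 5·7^3 + 5·7^2 + 5·7 + 4 (b=7); 7→8: 5·8^8 + 5·8^5 + 5·8^4 + 5·8^3 + 5·8^2 + 5·8 + 4 = 84073324; 84073324−1 = 84073323

5·8^8 + 5·8^5 + 5·8^4 + 5·8^3 + 5·8^2 + 5·8 + 3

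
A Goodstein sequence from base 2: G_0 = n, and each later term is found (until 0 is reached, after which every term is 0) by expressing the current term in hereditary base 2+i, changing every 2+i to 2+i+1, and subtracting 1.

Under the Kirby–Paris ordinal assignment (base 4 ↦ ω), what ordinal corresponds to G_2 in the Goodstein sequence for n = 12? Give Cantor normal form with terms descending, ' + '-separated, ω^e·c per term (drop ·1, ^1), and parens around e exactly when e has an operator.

ω^(ω + 1) + ω^2·2 + ω·2 + 1

[0] 12 ≡ 2^(2 + 1) + 2^2 (base 2). Lift 3: 108. −1: 107.
[1] 107 ≡ 3^(3 + 1) + 2·3^2 + 2·3 + 2 (base 3). Lift 4: 1066. −1: 1065.
[2] 1065 ≡ 4^(4 + 1) + 2·4^2 + 2·4 + 1 (base 4). Lift 5: 15686. −1: 15685.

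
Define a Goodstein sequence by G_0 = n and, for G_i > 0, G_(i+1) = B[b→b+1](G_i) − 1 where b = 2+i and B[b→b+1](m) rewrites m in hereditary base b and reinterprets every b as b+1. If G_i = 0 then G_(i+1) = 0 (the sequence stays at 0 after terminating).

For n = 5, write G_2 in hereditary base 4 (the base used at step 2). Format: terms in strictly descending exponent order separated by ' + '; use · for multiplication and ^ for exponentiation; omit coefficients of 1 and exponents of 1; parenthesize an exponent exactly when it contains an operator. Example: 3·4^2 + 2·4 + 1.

3·4^3 + 3·4^2 + 3·4 + 3

step 0: 5 = 2^2 + 1; sub 3 for 2: 3^3 + 1; = 28; G_1 = 28−1 = 27
step 1: 27 = 3^3; sub 4 for 3: 4^4; = 256; G_2 = 256−1 = 255
step 2: 255 = 3·4^3 + 3·4^2 + 3·4 + 3; sub 5 for 4: 3·5^3 + 3·5^2 + 3·5 + 3; = 468; G_3 = 468−1 = 467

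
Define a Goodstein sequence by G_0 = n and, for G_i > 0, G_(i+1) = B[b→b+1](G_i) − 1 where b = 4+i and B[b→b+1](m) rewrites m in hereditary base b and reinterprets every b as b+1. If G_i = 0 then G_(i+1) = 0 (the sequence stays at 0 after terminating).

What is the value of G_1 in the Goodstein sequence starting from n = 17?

25

base 4: 17 = 4^2 + 1; at 5: 5^2 + 1 = 26; next = 25
base 5: 25 = 5^2; at 6: 6^2 = 36; next = 35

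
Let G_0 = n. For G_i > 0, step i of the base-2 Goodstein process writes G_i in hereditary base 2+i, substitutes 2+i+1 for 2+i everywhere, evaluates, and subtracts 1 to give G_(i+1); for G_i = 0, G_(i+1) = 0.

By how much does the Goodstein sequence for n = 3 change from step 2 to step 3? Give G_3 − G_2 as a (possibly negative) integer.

-1

[0] 3 ≡ 2 + 1 (base 2). Lift 3: 4. −1: 3.
[1] 3 ≡ 3 (base 3). Lift 4: 4. −1: 3.
[2] 3 ≡ 3 (base 4). Lift 5: 3. −1: 2.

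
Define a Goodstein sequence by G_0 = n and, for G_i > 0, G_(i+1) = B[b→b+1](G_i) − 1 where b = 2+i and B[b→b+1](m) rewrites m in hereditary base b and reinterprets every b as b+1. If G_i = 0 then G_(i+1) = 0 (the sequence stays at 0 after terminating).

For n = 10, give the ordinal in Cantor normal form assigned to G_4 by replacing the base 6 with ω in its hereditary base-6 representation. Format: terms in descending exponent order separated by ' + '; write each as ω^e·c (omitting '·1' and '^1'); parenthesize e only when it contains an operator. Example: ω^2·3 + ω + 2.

ω^ω·5 + ω^5·5 + ω^4·5 + ω^3·5 + ω^2·5 + ω·5 + 5

(0) 10|_2 = 2^(2 + 1) + 2 ↦ 3^(3 + 1) + 3|_3 = 84 ⇒ 83
(1) 83|_3 = 3^(3 + 1) + 2 ↦ 4^(4 + 1) + 2|_4 = 1026 ⇒ 1025
(2) 1025|_4 = 4^(4 + 1) + 1 ↦ 5^(5 + 1) + 1|_5 = 15626 ⇒ 15625
(3) 15625|_5 = 5^(5 + 1) ↦ 6^(6 + 1)|_6 = 279936 ⇒ 279935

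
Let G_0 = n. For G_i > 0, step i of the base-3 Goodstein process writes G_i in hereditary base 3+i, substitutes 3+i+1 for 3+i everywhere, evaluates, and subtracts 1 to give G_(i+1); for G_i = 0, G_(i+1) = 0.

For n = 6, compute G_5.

7

[0] 6 ≡ 2·3 (base 3). Lift 4: 8. −1: 7.
[1] 7 ≡ 4 + 3 (base 4). Lift 5: 8. −1: 7.
[2] 7 ≡ 5 + 2 (base 5). Lift 6: 8. −1: 7.
[3] 7 ≡ 6 + 1 (base 6). Lift 7: 8. −1: 7.
[4] 7 ≡ 7 (base 7). Lift 8: 8. −1: 7.
[5] 7 ≡ 7 (base 8). Lift 9: 7. −1: 6.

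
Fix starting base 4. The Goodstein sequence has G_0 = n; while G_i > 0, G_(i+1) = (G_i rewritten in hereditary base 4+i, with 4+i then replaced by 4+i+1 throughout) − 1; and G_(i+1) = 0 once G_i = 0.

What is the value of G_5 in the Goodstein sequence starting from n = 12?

G_0=12  [base 4] 3·4  →[4↦5]→  3·5 = 15  −1 ⇒ G_1=14
G_1=14  [base 5] 2·5 + 4  →[5↦6]→  2·6 + 4 = 16  −1 ⇒ G_2=15
G_2=15  [base 6] 2·6 + 3  →[6↦7]→  2·7 + 3 = 17  −1 ⇒ G_3=16
G_3=16  [base 7] 2·7 + 2  →[7↦8]→  2·8 + 2 = 18  −1 ⇒ G_4=17
G_4=17  [base 8] 2·8 + 1  →[8↦9]→  2·9 + 1 = 19  −1 ⇒ G_5=18
G_5=18  [base 9] 2·9  →[9↦10]→  2·10 = 20  −1 ⇒ G_6=19

18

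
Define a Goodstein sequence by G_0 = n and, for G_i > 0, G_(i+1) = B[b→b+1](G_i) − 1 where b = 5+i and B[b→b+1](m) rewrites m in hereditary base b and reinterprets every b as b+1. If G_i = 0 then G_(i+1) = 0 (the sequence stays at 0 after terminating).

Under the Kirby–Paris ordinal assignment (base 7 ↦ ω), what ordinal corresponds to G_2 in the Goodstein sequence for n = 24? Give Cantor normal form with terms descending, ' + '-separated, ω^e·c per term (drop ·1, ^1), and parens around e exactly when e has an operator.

base 5: 24 = 4·5 + 4; at 6: 4·6 + 4 = 28; next = 27
base 6: 27 = 4·6 + 3; at 7: 4·7 + 3 = 31; next = 30

ω·4 + 2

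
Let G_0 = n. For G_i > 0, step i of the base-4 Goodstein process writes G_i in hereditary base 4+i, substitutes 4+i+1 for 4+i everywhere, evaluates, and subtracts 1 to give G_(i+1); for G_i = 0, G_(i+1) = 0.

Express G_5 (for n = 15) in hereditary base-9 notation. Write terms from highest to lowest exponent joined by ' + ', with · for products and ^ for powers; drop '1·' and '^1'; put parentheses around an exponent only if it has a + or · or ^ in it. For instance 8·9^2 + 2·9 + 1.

[0] 15 ≡ 3·4 + 3 (base 4). Lift 5: 18. −1: 17.
[1] 17 ≡ 3·5 + 2 (base 5). Lift 6: 20. −1: 19.
[2] 19 ≡ 3·6 + 1 (base 6). Lift 7: 22. −1: 21.
[3] 21 ≡ 3·7 (base 7). Lift 8: 24. −1: 23.
[4] 23 ≡ 2·8 + 7 (base 8). Lift 9: 25. −1: 24.

2·9 + 6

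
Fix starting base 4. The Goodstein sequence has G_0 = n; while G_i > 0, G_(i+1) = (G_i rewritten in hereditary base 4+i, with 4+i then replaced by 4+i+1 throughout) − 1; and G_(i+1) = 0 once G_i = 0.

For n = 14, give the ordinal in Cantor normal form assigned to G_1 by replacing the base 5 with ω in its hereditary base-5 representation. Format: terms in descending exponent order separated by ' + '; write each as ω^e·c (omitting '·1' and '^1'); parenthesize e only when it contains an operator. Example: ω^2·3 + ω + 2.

ω·3 + 1

G_0 = 14. HB_4(14) = 3·4 + 2. Bump = 17. G_1 = 16.
G_1 = 16. HB_5(16) = 3·5 + 1. Bump = 19. G_2 = 18.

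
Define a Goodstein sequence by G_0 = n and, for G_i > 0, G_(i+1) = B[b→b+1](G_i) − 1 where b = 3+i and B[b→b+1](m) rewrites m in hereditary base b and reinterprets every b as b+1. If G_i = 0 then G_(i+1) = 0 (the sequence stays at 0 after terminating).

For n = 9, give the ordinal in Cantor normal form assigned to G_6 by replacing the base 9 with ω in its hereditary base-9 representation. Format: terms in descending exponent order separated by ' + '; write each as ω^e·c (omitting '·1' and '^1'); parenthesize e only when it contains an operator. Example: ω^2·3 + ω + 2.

9 —HB3→ 3^2 —bump→ 4^2 = 16 —(−1)→ 15
15 —HB4→ 3·4 + 3 —bump→ 3·5 + 3 = 18 —(−1)→ 17
17 —HB5→ 3·5 + 2 —bump→ 3·6 + 2 = 20 —(−1)→ 19
19 —HB6→ 3·6 + 1 —bump→ 3·7 + 1 = 22 —(−1)→ 21
21 —HB7→ 3·7 —bump→ 3·8 = 24 —(−1)→ 23
23 —HB8→ 2·8 + 7 —bump→ 2·9 + 7 = 25 —(−1)→ 24
24 —HB9→ 2·9 + 6 —bump→ 2·10 + 6 = 26 —(−1)→ 25

ω·2 + 6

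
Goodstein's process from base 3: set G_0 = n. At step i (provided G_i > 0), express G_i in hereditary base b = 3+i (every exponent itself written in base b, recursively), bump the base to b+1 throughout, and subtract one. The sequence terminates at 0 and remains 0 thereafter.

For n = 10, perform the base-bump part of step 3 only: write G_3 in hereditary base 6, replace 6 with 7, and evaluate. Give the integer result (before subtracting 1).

(0) 10|_3 = 3^2 + 1 ↦ 4^2 + 1|_4 = 17 ⇒ 16
(1) 16|_4 = 4^2 ↦ 5^2|_5 = 25 ⇒ 24
(2) 24|_5 = 4·5 + 4 ↦ 4·6 + 4|_6 = 28 ⇒ 27
(3) 27|_6 = 4·6 + 3 ↦ 4·7 + 3|_7 = 31 ⇒ 30

31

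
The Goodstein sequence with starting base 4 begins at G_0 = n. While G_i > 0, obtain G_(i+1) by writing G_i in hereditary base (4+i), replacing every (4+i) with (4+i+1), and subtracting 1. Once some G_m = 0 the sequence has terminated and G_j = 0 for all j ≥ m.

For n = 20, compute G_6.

G_0 = 20. HB_4(20) = 4^2 + 4. Bump = 30. G_1 = 29.
G_1 = 29. HB_5(29) = 5^2 + 4. Bump = 40. G_2 = 39.
G_2 = 39. HB_6(39) = 6^2 + 3. Bump = 52. G_3 = 51.
G_3 = 51. HB_7(51) = 7^2 + 2. Bump = 66. G_4 = 65.
G_4 = 65. HB_8(65) = 8^2 + 1. Bump = 82. G_5 = 81.
G_5 = 81. HB_9(81) = 9^2. Bump = 100. G_6 = 99.

99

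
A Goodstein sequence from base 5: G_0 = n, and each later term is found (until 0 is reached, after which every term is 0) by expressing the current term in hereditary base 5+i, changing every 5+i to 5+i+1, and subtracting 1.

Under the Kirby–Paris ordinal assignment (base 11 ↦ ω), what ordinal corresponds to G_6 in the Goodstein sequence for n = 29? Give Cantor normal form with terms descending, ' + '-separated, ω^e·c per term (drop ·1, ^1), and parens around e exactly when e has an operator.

ω·9 + 8

[0] 29 ≡ 5^2 + 4 (base 5). Lift 6: 40. −1: 39.
[1] 39 ≡ 6^2 + 3 (base 6). Lift 7: 52. −1: 51.
[2] 51 ≡ 7^2 + 2 (base 7). Lift 8: 66. −1: 65.
[3] 65 ≡ 8^2 + 1 (base 8). Lift 9: 82. −1: 81.
[4] 81 ≡ 9^2 (base 9). Lift 10: 100. −1: 99.
[5] 99 ≡ 9·10 + 9 (base 10). Lift 11: 108. −1: 107.
[6] 107 ≡ 9·11 + 8 (base 11). Lift 12: 116. −1: 115.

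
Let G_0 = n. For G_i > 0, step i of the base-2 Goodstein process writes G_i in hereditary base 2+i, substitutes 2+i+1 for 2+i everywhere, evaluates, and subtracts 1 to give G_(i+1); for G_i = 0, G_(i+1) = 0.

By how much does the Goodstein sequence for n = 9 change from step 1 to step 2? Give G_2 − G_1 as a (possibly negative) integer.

942

[0] 9 ≡ 2^(2 + 1) + 1 (base 2). Lift 3: 82. −1: 81.
[1] 81 ≡ 3^(3 + 1) (base 3). Lift 4: 1024. −1: 1023.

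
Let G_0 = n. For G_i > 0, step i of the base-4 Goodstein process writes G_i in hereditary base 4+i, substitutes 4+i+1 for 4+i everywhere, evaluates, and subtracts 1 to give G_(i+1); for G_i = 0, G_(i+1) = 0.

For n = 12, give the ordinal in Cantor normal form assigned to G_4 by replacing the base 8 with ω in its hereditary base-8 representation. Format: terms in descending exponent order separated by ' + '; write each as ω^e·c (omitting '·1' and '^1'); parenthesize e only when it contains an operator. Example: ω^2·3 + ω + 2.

ω·2 + 1

G_0 = 12. HB_4(12) = 3·4. Bump = 15. G_1 = 14.
G_1 = 14. HB_5(14) = 2·5 + 4. Bump = 16. G_2 = 15.
G_2 = 15. HB_6(15) = 2·6 + 3. Bump = 17. G_3 = 16.
G_3 = 16. HB_7(16) = 2·7 + 2. Bump = 18. G_4 = 17.
G_4 = 17. HB_8(17) = 2·8 + 1. Bump = 19. G_5 = 18.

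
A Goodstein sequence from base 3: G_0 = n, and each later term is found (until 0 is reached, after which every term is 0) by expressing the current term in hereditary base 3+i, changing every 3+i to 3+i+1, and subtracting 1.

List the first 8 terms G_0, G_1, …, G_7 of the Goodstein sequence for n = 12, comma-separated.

G_0 = 12. HB_3(12) = 3^2 + 3. Bump = 20. G_1 = 19.
G_1 = 19. HB_4(19) = 4^2 + 3. Bump = 28. G_2 = 27.
G_2 = 27. HB_5(27) = 5^2 + 2. Bump = 38. G_3 = 37.
G_3 = 37. HB_6(37) = 6^2 + 1. Bump = 50. G_4 = 49.
G_4 = 49. HB_7(49) = 7^2. Bump = 64. G_5 = 63.
G_5 = 63. HB_8(63) = 7·8 + 7. Bump = 70. G_6 = 69.
G_6 = 69. HB_9(69) = 7·9 + 6. Bump = 76. G_7 = 75.

12, 19, 27, 37, 49, 63, 69, 75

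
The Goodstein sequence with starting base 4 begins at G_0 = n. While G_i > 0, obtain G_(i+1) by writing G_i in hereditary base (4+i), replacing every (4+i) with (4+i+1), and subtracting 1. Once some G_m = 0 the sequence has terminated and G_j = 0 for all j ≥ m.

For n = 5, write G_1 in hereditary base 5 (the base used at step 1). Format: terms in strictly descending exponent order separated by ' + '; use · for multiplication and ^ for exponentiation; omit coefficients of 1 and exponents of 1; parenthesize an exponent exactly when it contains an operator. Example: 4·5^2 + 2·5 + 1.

i=0: 5 = 4 + 1 (b=4); 4→5: 5 + 1 = 6; 6−1 = 5
i=1: 5 = 5 (b=5); 5→6: 6 = 6; 6−1 = 5

5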